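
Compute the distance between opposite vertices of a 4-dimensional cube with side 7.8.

The space diagonal of an n-cube of side s is s√n. Here 7.8·√4 = 15.6.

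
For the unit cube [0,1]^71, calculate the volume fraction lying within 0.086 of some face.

1 - (1 - 2·0.086)^71 = 1 - 0.828^71 ≈ 0.9999984859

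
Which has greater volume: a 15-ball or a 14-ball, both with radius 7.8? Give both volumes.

V_15(7.8) ≈ 9.18013e+12. V_14(7.8) ≈ 1.84903e+12. The 15-ball is larger.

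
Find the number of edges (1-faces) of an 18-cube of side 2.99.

f_1(18-cube) = (18 choose 1) · 2^17 = 2359296.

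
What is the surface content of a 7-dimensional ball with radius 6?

S = n·V_n(r)/r = 7·V_7(6)/6 (volume-to-surface relation), giving 248832·π^3/5 ≈ 1.54307e+06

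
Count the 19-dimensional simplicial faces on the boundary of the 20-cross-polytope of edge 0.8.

Number of 19-faces = 2^(19+1) · C(20,19+1) = 1048576 · 1 = 1048576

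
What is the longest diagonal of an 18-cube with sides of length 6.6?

The space diagonal of an n-cube of side s is s√n. Here 6.6·√18 ≈ 28.0014.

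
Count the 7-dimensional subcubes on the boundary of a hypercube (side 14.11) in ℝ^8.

f_7(8-cube) = (8 choose 7) · 2^1 = 16.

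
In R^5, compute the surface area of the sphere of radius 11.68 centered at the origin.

The surface area of an n-ball is 2π^(n/2) r^(n-1) / Γ(n/2). For n=5, r=11.68: 489824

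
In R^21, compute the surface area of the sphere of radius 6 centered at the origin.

S = n·V_n(r)/r = 21·V_21(6)/6 (volume-to-surface relation), giving 92442129447518208·π^10/8083075 ≈ 1.07101e+15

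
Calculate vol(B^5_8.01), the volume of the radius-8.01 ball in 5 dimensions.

V_5(8.01) = π^(5/2) · (8.01)^5 / Γ(5/2 + 1) ≈ 173565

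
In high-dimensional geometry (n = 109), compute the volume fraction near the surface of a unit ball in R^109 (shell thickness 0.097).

1 - (1-0.097)^109 ≈ 0.999985 ≈ 99.998521%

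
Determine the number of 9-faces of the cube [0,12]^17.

f_9(17-cube) = (17 choose 9) · 2^8 = 6223360.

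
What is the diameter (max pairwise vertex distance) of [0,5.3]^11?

||(5.3,5.3,...,5.3)|| = √(11)·5.3 ≈ 17.5781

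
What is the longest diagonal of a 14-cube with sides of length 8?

Diagonal = √14 · 8 ≈ 29.9333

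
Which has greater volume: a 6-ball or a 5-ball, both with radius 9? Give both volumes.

V_6(9) ≈ 2.74633e+06. V_5(9) ≈ 310821. The 6-ball is larger.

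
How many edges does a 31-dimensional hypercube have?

An n-cube has n·2^(n-1) edges. With n = 31: 31·1073741824 = 33285996544.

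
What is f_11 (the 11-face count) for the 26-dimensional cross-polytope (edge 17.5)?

f_11(26-orthoplex) = 2^12 · (26 choose 12) = 39557939200.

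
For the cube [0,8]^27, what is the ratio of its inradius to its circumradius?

Ratio = (s/2)/(s√27/2) = 27^(-1/2) ≈ 0.19245.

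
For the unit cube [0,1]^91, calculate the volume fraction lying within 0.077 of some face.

Shell fraction = 1 - (1-0.154)^91 ≈ 0.9999997541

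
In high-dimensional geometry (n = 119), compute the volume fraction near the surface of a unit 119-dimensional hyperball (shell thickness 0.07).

1 - (1-0.07)^119 ≈ 0.999822 ≈ 99.9822%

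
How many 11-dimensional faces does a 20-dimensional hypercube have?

Choose 11 of 20 axes to span the face (C(20,11) = 167960 ways), then fix each of the remaining 9 coordinates at one of its two extreme values (2^9 = 512 ways): 167960·512 = 85995520.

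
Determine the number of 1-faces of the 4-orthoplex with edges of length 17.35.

f_1(4-orthoplex) = 2^2 · (4 choose 2) = 24.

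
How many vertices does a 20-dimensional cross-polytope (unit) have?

The vertices are ±e_1, ..., ±e_20, so there are 2·20 = 40.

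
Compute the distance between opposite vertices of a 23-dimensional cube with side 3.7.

d = √(3.7² + 3.7² + ... + 3.7²) [23 terms] = √(23·3.7²) = 3.7√23 ≈ 17.7446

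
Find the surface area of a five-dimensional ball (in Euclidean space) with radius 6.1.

|∂B_5(6.1)| ≈ 36440.8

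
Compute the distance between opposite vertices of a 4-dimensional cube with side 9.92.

Diagonal = √4 · 9.92 = 19.84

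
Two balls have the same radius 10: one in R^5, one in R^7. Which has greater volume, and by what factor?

V_5(10) ≈ 526379, V_7(10) ≈ 4.72477e+07. The 7-ball is larger by a factor of 89.76.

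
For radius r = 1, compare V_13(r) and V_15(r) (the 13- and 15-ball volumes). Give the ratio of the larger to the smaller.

V_13(1) ≈ 0.910629, V_15(1) ≈ 0.381443. The 13-ball is larger by a factor of 2.387.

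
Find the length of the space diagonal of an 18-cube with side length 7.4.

Diagonal = √18 · 7.4 ≈ 31.3955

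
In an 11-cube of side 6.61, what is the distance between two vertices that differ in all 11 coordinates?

Diagonal = √11 · 6.61 ≈ 21.9229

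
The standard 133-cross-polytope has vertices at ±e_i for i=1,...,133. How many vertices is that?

The 133-dimensional cross-polytope has 2n = 2·133 = 266 vertices.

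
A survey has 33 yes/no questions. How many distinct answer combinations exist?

The 33-cube has 2^33 = 8589934592 vertices.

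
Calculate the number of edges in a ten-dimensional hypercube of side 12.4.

Each of the 2^10 = 1024 vertices has degree 10; total edges = 10·2^10/2 = 5120.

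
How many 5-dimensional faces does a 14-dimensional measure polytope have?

An n-cube has C(n,k)·2^(n-k) k-faces. Here C(14,5)·2^9 = 2002·512 = 1025024.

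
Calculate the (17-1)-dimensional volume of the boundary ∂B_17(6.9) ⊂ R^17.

|∂B_17(6.9)| ≈ 6.32696e+13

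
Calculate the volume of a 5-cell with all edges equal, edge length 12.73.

V_4 = √(5) · 12.73^4 / (4! · 2^(4/2)) ≈ 611.684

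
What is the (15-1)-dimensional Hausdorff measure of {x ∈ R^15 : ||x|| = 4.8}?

S = n·V_n(r)/r = 15·V_15(4.8)/4.8 (volume-to-surface relation), giving 1.97196e+10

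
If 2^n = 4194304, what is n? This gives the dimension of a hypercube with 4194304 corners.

The n-cube has 2^n vertices, and 4194304 = 2^22, so n = 22.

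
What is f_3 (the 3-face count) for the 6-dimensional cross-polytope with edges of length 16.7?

An n-cross-polytope has 2^(k+1)·C(n,k+1) k-faces. Here 2^4·C(6,4) = 16·15 = 240.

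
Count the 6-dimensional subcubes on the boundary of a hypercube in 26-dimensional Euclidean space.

Number of 6-faces = C(26,6) · 2^(26-6) = 230230 · 1048576 = 241413652480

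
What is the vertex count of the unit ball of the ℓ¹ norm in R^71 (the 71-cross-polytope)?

The vertices are ±e_1, ..., ±e_71, so there are 2·71 = 142.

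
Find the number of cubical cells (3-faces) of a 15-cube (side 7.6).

f_3(15-cube) = (15 choose 3) · 2^12 = 1863680.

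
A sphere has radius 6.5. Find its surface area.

|∂B_3(6.5)| = 4πr² = 4π·(6.5)² ≈ 530.929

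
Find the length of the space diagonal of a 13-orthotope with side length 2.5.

d = √(2.5² + 2.5² + ... + 2.5²) [13 terms] = √(13·2.5²) = 2.5√13 ≈ 9.01388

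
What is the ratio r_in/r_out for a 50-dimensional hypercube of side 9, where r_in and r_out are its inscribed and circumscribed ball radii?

Ratio = (s/2)/(s√50/2) = 50^(-1/2) ≈ 0.141421.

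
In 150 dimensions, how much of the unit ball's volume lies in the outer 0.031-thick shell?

Shell fraction = 1 - (1-0.031)^150 ≈ 0.991117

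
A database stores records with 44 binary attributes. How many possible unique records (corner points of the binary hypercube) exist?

Number of vertices = 2^44 = 17592186044416.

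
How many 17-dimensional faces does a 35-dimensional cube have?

An n-cube has C(n,k)·2^(n-k) k-faces. Here C(35,17)·2^18 = 4537567650·262144 = 1189496134041600.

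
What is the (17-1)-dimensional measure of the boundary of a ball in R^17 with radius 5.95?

|∂B_17(5.95)| ≈ 5.914e+12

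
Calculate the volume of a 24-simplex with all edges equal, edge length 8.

V = (8^24 / 24!) · √((24+1) / 2^24) ≈ 9.29103e-06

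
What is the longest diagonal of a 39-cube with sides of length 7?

Diagonal = √39 · 7 ≈ 43.715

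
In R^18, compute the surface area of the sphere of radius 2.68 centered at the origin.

S = n·V_n(r)/r = 18·V_18(2.68)/2.68 (volume-to-surface relation), giving 2.8064e+07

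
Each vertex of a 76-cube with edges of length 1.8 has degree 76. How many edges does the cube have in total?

Number of 1-faces = C(76,1)·2^(76-1) = 76·37778931862957161709568 = 2871198821584744289927168.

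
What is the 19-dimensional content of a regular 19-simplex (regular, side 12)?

V = (12^19 / 19!) · √((19+1) / 2^19) ≈ 16.2211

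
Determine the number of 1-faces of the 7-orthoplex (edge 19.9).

Each 1-face is the convex hull of 2 vertices, one chosen as ±e_i from each of 2 distinct axes: 2^2·C(7,2) = 84.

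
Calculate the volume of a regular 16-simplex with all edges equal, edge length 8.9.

For a regular n-simplex with edge a, V = (a^n / n!)·√((n+1)/2^n). With a=8.9, n=16: V ≈ 1.1929.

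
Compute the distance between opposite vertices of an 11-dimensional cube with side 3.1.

The space diagonal of an n-cube of side s is s√n. Here 3.1·√11 ≈ 10.2815.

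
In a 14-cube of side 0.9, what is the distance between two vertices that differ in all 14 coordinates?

Diagonal = √14 · 0.9 ≈ 3.36749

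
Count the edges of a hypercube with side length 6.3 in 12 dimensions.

The 12-cube has n·2^(n-1) = 12·2^11 = 12·2048 = 24576 edges.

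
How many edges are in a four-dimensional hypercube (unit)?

An n-cube has C(n,k)·2^(n-k) k-faces. Here C(4,1)·2^3 = 4·8 = 32.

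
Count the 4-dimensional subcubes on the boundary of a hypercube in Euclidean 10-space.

Choose 4 of 10 axes to span the face (C(10,4) = 210 ways), then fix each of the remaining 6 coordinates at one of its two extreme values (2^6 = 64 ways): 210·64 = 13440.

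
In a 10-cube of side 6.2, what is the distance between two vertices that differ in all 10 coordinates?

Diagonal = √10 · 6.2 ≈ 19.6061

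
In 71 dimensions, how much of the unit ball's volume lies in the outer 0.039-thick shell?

Shell fraction = 1 - (1-0.039)^71 ≈ 0.940658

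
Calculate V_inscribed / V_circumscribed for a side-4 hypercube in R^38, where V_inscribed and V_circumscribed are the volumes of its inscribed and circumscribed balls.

V_in/V_out = n^(-n/2) = 38^(-38/2) ≈ 9.64077e-31.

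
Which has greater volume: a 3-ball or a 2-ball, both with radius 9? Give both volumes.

V_3(9) ≈ 3053.63. V_2(9) ≈ 254.469. The 3-ball is larger.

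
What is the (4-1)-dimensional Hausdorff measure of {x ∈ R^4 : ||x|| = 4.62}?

S = n·V_n(r)/r = 4·V_4(4.62)/4.62 (volume-to-surface relation), giving 1946.51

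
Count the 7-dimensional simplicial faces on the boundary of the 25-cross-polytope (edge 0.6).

An n-cross-polytope has 2^(k+1)·C(n,k+1) k-faces. Here 2^8·C(25,8) = 256·1081575 = 276883200.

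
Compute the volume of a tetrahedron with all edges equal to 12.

Volume = (√2/12) · 12³ = 203.647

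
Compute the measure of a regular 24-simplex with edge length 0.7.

For a regular n-simplex with edge a, V = (a^n / n!)·√((n+1)/2^n). With a=0.7, n=24: V ≈ 3.76927e-31.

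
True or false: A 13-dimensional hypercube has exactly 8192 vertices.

True. The 13-cube has 2^13 = 8192 vertices.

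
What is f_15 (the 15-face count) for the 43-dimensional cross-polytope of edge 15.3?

f_15(43-orthoplex) = 2^16 · (43 choose 16) = 17378977331150848.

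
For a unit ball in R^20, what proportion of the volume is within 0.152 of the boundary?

1 - (1-0.152)^20 ≈ 0.963024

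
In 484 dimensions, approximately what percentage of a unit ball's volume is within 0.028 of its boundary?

1 - (1-0.028)^484 ≈ 0.9999989273 ≈ 99.999893%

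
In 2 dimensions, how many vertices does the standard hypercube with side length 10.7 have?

Each vertex is a binary string of length 2, so there are 2^2 = 4.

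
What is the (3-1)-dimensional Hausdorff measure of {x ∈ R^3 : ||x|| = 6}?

The surface area of an n-ball is 2π^(n/2) r^(n-1) / Γ(n/2). For n=3, r=6: 4πr² = 4π·(6)² ≈ 452.389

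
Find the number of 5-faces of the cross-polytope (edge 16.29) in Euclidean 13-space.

An n-cross-polytope has 2^(k+1)·C(n,k+1) k-faces. Here 2^6·C(13,6) = 64·1716 = 109824.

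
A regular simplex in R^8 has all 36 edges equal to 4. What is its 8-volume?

V_8 = √(9) · 4^8 / (8! · 2^(8/2)) ≈ 0.304762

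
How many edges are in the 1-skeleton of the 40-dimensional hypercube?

Number of 1-faces = C(40,1)·2^(40-1) = 40·549755813888 = 21990232555520.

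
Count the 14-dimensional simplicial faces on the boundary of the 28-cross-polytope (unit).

f_14(28-orthoplex) = 2^15 · (28 choose 15) = 1226904698880.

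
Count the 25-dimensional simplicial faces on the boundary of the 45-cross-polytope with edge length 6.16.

f_25(45-orthoplex) = 2^26 · (45 choose 26) = 163635715720379105280.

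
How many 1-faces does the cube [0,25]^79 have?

Each of the 2^79 = 604462909807314587353088 vertices has degree 79; total edges = 79·2^79/2 = 23876284937388926200446976.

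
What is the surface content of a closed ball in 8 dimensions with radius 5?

The surface area of an n-ball is 2π^(n/2) r^(n-1) / Γ(n/2). For n=8, r=5: 78125·π^4/3 ≈ 2.5367e+06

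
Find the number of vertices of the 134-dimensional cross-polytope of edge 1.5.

Number of vertices = 2n = 268.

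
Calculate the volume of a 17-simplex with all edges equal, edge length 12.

Volume = 12^17 · √(18/2^17) / 17! ≈ 73.0961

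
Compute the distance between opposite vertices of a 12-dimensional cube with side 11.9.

d = √(11.9² + 11.9² + ... + 11.9²) [12 terms] = √(12·11.9²) = 11.9√12 ≈ 41.2228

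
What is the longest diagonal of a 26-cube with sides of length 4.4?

The space diagonal of an n-cube of side s is s√n. Here 4.4·√26 ≈ 22.4357.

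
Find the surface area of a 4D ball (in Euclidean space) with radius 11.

The surface area of an n-ball is 2π^(n/2) r^(n-1) / Γ(n/2). For n=4, r=11: 2662·π^2 ≈ 26272.9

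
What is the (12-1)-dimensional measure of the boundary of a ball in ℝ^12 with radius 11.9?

S = n·V_n(r)/r = 12·V_12(11.9)/11.9 (volume-to-surface relation), giving 1.08584e+13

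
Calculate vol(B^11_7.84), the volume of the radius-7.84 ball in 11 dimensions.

V_11(7.84) = π^(11/2) · (7.84)^11 / Γ(11/2 + 1) ≈ 1.29593e+10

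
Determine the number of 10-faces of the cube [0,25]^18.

f_10(18-cube) = (18 choose 10) · 2^8 = 11202048.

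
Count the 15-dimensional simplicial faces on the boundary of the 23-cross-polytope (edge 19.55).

An n-cross-polytope has 2^(k+1)·C(n,k+1) k-faces. Here 2^16·C(23,16) = 65536·245157 = 16066609152.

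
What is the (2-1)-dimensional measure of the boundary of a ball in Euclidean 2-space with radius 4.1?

S = n·V_n(r)/r = 2·V_2(4.1)/4.1 (volume-to-surface relation), giving 2πr = 2π·4.1 ≈ 25.7611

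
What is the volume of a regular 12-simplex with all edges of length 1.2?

V = (1.2^12 / 12!) · √((12+1) / 2^12) ≈ 1.04865e-09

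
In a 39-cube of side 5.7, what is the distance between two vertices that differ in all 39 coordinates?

The space diagonal of an n-cube of side s is s√n. Here 5.7·√39 ≈ 35.5965.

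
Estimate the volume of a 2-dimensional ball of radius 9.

V_2(9) = π^(2/2) · (9)^2 / Γ(2/2 + 1) = 81·π ≈ 254.469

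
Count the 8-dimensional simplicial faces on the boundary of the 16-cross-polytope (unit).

Each 8-face is the convex hull of 9 vertices, one chosen as ±e_i from each of 9 distinct axes: 2^9·C(16,9) = 5857280.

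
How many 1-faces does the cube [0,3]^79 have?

Each of the 2^79 = 604462909807314587353088 vertices has degree 79; total edges = 79·2^79/2 = 23876284937388926200446976.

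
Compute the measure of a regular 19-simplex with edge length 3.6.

V = (3.6^19 / 19!) · √((19+1) / 2^19) ≈ 1.88531e-09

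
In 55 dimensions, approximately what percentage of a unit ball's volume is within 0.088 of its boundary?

1 - (1-0.088)^55 ≈ 0.993695 ≈ 99.37%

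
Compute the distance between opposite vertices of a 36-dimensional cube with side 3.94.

Diagonal = √36 · 3.94 = 23.64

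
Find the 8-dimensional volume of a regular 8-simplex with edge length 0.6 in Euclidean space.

V = (0.6^8 / 8!) · √((8+1) / 2^8) ≈ 7.81071e-08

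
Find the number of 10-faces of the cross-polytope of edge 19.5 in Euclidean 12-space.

An n-cross-polytope has 2^(k+1)·C(n,k+1) k-faces. Here 2^11·C(12,11) = 2048·12 = 24576.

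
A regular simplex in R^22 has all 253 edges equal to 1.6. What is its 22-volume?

Volume = 1.6^22 · √(23/2^22) / 22! ≈ 6.44773e-20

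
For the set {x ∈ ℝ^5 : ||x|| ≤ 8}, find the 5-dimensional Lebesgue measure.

The n-ball volume is π^(n/2)·r^n/Γ(n/2+1). With n=5, r=8: V = 262144·π^2/15 ≈ 172484.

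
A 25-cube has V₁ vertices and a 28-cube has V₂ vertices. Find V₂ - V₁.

V₁ = 2^25 = 33554432. V₂ = 2^28 = 268435456. V₂ - V₁ = 234881024.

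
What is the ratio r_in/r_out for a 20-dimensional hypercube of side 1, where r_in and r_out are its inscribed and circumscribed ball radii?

For an n-cube of any side s, the inradius is s/2 and the circumradius is s√n/2, so the ratio is 1/√20 ≈ 0.223607.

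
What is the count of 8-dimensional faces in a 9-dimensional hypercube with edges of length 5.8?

An n-cube has C(n,k)·2^(n-k) k-faces. Here C(9,8)·2^1 = 9·2 = 18.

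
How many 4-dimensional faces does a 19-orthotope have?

f_4(19-cube) = (19 choose 4) · 2^15 = 127008768.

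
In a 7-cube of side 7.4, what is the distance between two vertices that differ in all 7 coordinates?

The space diagonal of an n-cube of side s is s√n. Here 7.4·√7 ≈ 19.5786.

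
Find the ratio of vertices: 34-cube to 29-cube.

The 34-cube has 2^34 = 17179869184 vertices. The 29-cube has 2^29 = 536870912 vertices. Ratio: 17179869184/536870912 = 32.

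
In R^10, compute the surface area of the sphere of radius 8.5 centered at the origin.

S = n·V_n(r)/r = 10·V_10(8.5)/8.5 (volume-to-surface relation), giving 118587876497·π^5/6144 ≈ 5.90661e+09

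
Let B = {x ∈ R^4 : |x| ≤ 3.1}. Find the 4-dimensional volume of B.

The n-ball volume is π^(n/2)·r^n/Γ(n/2+1). With n=4, r=3.1: V ≈ 455.739.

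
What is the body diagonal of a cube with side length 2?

||(2,2,...,2)|| = √(3)·2 ≈ 3.4641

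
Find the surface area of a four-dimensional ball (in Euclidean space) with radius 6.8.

|∂B_4(6.8)| ≈ 6206.64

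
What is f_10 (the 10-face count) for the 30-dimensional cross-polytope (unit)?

Number of 10-faces = 2^(10+1) · C(30,10+1) = 2048 · 54627300 = 111876710400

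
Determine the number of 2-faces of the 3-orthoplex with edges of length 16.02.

f_2(3-orthoplex) = 2^3 · (3 choose 3) = 8.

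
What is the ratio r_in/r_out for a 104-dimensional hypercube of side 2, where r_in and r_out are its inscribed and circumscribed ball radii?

For an n-cube of any side s, the inradius is s/2 and the circumradius is s√n/2, so the ratio is 1/√104 ≈ 0.0980581.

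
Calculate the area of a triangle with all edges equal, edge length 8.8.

Area = (√3/4) · 8.8² = 33.5325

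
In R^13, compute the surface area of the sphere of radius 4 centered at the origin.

S_13(4) = 2·π^(13/2)·(4)^12 / Γ(13/2) = 2147483648·π^6/10395 ≈ 1.98612e+08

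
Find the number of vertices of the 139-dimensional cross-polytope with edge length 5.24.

Number of vertices = 2n = 278.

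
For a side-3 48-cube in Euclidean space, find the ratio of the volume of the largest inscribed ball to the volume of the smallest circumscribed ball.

V_in / V_out = (r_in/r_out)^48 = (1/√48)^48 = 48^(-48/2) ≈ 4.469e-41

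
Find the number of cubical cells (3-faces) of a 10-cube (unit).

f_3(10-cube) = (10 choose 3) · 2^7 = 15360.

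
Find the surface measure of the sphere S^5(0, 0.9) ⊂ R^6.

S_6(0.9) = 2·π^(6/2)·(0.9)^5 / Γ(6/2) ≈ 18.3089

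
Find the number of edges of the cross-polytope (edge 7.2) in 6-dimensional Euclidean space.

Number of 1-faces = 2^(1+1) · C(6,1+1) = 4 · 15 = 60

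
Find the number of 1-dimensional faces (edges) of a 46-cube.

An n-cube has n·2^(n-1) edges. With n = 46: 46·35184372088832 = 1618481116086272.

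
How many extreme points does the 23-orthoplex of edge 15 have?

Number of vertices = 2n = 46.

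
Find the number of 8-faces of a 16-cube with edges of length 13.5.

Number of 8-faces = C(16,8) · 2^(16-8) = 12870 · 256 = 3294720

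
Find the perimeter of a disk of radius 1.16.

S_2(1.16) = 2·π^(2/2)·(1.16)^1 / Γ(2/2) = 2πr = 2π·1.16 ≈ 7.28849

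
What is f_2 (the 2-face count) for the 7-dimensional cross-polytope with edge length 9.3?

Number of 2-faces = 2^(2+1) · C(7,2+1) = 8 · 35 = 280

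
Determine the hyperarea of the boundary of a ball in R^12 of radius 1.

S_12(1) = 2·π^(12/2)·(1)^11 / Γ(12/2) = π^6/60 ≈ 16.0232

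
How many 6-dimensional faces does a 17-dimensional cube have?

Choose 6 of 17 axes to span the face (C(17,6) = 12376 ways), then fix each of the remaining 11 coordinates at one of its two extreme values (2^11 = 2048 ways): 12376·2048 = 25346048.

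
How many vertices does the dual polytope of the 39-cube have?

Number of vertices = 2n = 78.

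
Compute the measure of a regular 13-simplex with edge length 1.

V = (1^13 / 13!) · √((13+1) / 2^13) ≈ 6.63879e-12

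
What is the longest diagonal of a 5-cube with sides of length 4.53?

Diagonal = √5 · 4.53 ≈ 10.1294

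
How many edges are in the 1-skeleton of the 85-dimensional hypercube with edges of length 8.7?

The 85-cube has n·2^(n-1) = 85·2^84 = 85·19342813113834066795298816 = 1644139114675895677600399360 edges.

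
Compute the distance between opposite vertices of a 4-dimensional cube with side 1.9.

The space diagonal of an n-cube of side s is s√n. Here 1.9·√4 = 3.8.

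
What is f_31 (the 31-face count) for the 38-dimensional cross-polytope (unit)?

An n-cross-polytope has 2^(k+1)·C(n,k+1) k-faces. Here 2^32·C(38,32) = 4294967296·2760681 = 11857034609688576.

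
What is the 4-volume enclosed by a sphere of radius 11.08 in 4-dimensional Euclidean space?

V_4(11.08) = π^(4/2) · (11.08)^4 / Γ(4/2 + 1) ≈ 74375.3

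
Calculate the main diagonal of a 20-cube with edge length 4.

d = √(4² + 4² + ... + 4²) [20 terms] = √(20·4²) = 4√20 ≈ 17.8885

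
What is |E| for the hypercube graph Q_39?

An n-cube has n·2^(n-1) edges. With n = 39: 39·274877906944 = 10720238370816.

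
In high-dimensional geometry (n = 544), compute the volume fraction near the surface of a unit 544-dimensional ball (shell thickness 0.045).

1 - (1-0.045)^544 ≈ 1 - 1.324e-11 ≈ (100 - 1.32e-09)%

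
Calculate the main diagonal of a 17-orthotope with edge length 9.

The space diagonal of an n-cube of side s is s√n. Here 9·√17 ≈ 37.108.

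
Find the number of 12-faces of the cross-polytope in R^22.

An n-cross-polytope has 2^(k+1)·C(n,k+1) k-faces. Here 2^13·C(22,13) = 8192·497420 = 4074864640.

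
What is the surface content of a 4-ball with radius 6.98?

|∂B_4(6.98)| ≈ 6712.68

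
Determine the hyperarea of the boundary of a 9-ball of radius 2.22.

S = n·V_n(r)/r = 9·V_9(2.22)/2.22 (volume-to-surface relation), giving 17513.9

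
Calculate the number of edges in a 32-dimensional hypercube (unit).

Each of the 2^32 = 4294967296 vertices has degree 32; total edges = 32·2^32/2 = 68719476736.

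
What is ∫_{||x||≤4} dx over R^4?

Volume = π^{4/2}·(4)^4/Γ(3) = 128·π^2 ≈ 1263.31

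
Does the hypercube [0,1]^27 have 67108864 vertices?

False. The 27-cube has 2^27 = 134217728 vertices.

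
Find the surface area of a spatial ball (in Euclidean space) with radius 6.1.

|∂B_3(6.1)| = 4πr² = 4π·(6.1)² ≈ 467.595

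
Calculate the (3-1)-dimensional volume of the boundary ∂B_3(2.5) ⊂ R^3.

|∂B_3(2.5)| = 4πr² = 4π·(2.5)² ≈ 78.5398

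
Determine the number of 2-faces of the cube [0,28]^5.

f_2(5-cube) = (5 choose 2) · 2^3 = 80.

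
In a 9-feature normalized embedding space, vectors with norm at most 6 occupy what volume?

The n-ball volume is π^(n/2)·r^n/Γ(n/2+1). With n=9, r=6: V = 11943936·π^4/35 ≈ 3.32414e+07.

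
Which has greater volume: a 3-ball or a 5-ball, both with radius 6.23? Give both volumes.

V_3(6.23) ≈ 1012.87. V_5(6.23) ≈ 49401.3. The 5-ball is larger.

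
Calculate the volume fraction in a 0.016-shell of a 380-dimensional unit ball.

1 - (1-0.016)^380 ≈ 0.997822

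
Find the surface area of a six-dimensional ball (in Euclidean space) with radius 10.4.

The surface area of an n-ball is 2π^(n/2) r^(n-1) / Γ(n/2). For n=6, r=10.4: 3.77239e+06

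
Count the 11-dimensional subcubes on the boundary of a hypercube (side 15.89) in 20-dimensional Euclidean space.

An n-cube has C(n,k)·2^(n-k) k-faces. Here C(20,11)·2^9 = 167960·512 = 85995520.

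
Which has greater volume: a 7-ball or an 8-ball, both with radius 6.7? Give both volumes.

V_7(6.7) ≈ 2.86354e+06. V_8(6.7) ≈ 1.64811e+07. The 8-ball is larger.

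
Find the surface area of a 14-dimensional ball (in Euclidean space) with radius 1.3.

S = n·V_n(r)/r = 14·V_14(1.3)/1.3 (volume-to-surface relation), giving 254.103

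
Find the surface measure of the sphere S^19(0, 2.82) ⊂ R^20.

The surface area of an n-ball is 2π^(n/2) r^(n-1) / Γ(n/2). For n=20, r=2.82: 1.85139e+08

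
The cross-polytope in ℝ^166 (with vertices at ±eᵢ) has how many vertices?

The 166-dimensional cross-polytope has 2n = 2·166 = 332 vertices.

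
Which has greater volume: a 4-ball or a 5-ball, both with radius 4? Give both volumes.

V_4(4) ≈ 1263.31. V_5(4) ≈ 5390.12. The 5-ball is larger.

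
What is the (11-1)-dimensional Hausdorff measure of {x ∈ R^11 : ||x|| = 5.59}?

|∂B_11(5.59)| ≈ 6.1747e+08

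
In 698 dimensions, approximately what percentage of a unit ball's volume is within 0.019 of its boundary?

1 - (1-0.019)^698 ≈ 0.999998469 ≈ 99.999847%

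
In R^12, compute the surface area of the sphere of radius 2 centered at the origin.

The surface area of an n-ball is 2π^(n/2) r^(n-1) / Γ(n/2). For n=12, r=2: 512·π^6/15 ≈ 32815.4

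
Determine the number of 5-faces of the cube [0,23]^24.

Choose 5 of 24 axes to span the face (C(24,5) = 42504 ways), then fix each of the remaining 19 coordinates at one of its two extreme values (2^19 = 524288 ways): 42504·524288 = 22284337152.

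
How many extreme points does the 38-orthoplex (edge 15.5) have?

The vertices are ±e_1, ..., ±e_38, so there are 2·38 = 76.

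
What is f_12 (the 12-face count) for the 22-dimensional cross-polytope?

An n-cross-polytope has 2^(k+1)·C(n,k+1) k-faces. Here 2^13·C(22,13) = 8192·497420 = 4074864640.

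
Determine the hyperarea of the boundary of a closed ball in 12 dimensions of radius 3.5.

S = n·V_n(r)/r = 12·V_12(3.5)/3.5 (volume-to-surface relation), giving 1977326743·π^6/122880 ≈ 1.54702e+07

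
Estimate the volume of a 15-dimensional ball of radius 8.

The n-ball volume is π^(n/2)·r^n/Γ(n/2+1). With n=15, r=8: V = 9007199254740992·π^7/2027025 ≈ 1.34208e+13.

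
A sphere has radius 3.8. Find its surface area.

S_3(3.8) = 2·π^(3/2)·(3.8)^2 / Γ(3/2) = 4πr² = 4π·(3.8)² ≈ 181.458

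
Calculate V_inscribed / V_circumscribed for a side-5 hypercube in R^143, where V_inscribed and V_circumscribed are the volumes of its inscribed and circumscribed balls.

V_in/V_out = n^(-n/2) = 143^(-143/2) ≈ 7.8248e-155.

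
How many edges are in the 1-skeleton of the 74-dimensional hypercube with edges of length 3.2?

The 74-cube has n·2^(n-1) = 74·2^73 = 74·9444732965739290427392 = 698910239464707491627008 edges.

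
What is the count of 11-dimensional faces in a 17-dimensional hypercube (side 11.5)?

Choose 11 of 17 axes to span the face (C(17,11) = 12376 ways), then fix each of the remaining 6 coordinates at one of its two extreme values (2^6 = 64 ways): 12376·64 = 792064.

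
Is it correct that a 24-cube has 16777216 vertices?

True. The 24-cube has 2^24 = 16777216 vertices.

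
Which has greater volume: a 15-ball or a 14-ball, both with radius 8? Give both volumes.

V_15(8) ≈ 1.34208e+13. V_14(8) ≈ 2.63559e+12. The 15-ball is larger.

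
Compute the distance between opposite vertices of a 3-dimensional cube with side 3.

||(3,3,...,3)|| = √(3)·3 ≈ 5.19615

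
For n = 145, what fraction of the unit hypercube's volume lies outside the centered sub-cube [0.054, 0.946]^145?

The inner cube has side 1-2·0.054 = 0.892 and volume (0.892)^145 ≈ 6.352e-08, so the shell holds 0.9999999365 of the volume.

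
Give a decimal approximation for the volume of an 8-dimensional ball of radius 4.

The n-ball volume is π^(n/2)·r^n/Γ(n/2+1). With n=8, r=4: V = 8192·π^4/3 ≈ 265992.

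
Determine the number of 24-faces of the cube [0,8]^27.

Number of 24-faces = C(27,24) · 2^(27-24) = 2925 · 8 = 23400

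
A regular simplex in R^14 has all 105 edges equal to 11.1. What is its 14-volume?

V = (11.1^14 / 14!) · √((14+1) / 2^14) ≈ 149.606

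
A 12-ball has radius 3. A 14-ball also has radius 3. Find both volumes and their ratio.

V_12(3) ≈ 709613. V_14(3) ≈ 2.86626e+06. Ratio V_12/V_14 ≈ 0.2476.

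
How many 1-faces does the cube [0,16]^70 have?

An n-cube has n·2^(n-1) edges. With n = 70: 70·590295810358705651712 = 41320706725109395619840.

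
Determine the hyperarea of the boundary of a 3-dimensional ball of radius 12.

The surface area of an n-ball is 2π^(n/2) r^(n-1) / Γ(n/2). For n=3, r=12: 4πr² = 4π·(12)² ≈ 1809.56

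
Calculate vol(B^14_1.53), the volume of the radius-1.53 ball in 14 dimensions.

The n-ball volume is π^(n/2)·r^n/Γ(n/2+1). With n=14, r=1.53: V ≈ 230.833.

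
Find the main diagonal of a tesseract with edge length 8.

The space diagonal of an n-cube of side s is s√n. Here 8·√4 = 16.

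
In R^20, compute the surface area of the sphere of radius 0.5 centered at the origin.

S_20(0.5) = 2·π^(20/2)·(0.5)^19 / Γ(20/2) = π^10/95126814720 ≈ 9.84455e-07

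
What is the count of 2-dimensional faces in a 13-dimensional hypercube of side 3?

f_2(13-cube) = (13 choose 2) · 2^11 = 159744.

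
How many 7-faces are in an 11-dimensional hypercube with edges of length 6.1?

f_7(11-cube) = (11 choose 7) · 2^4 = 5280.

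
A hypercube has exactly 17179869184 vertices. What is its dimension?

The n-cube has 2^n vertices, and 17179869184 = 2^34, so n = 34.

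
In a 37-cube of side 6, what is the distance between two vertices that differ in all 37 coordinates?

The space diagonal of an n-cube of side s is s√n. Here 6·√37 ≈ 36.4966.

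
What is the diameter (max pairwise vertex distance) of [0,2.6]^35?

d = √(2.6² + 2.6² + ... + 2.6²) [35 terms] = √(35·2.6²) = 2.6√35 ≈ 15.3818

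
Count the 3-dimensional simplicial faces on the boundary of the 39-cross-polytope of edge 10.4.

f_3(39-orthoplex) = 2^4 · (39 choose 4) = 1316016.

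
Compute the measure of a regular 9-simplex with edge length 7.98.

V = (7.98^9 / 9!) · √((9+1) / 2^9) ≈ 50.5392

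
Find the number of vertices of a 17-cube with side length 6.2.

Each vertex is a binary string of length 17, so there are 2^17 = 131072.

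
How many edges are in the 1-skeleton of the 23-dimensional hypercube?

An n-cube has n·2^(n-1) edges. With n = 23: 23·4194304 = 96468992.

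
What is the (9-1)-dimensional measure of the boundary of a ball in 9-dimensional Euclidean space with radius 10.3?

S_9(10.3) = 2·π^(9/2)·(10.3)^8 / Γ(9/2) ≈ 3.76061e+09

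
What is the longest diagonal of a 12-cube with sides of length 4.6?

The space diagonal of an n-cube of side s is s√n. Here 4.6·√12 ≈ 15.9349.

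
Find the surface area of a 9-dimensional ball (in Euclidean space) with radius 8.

S_9(8) = 2·π^(9/2)·(8)^8 / Γ(9/2) = 536870912·π^4/105 ≈ 4.98058e+08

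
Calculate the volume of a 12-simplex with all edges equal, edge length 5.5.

V = (5.5^12 / 12!) · √((12+1) / 2^12) ≈ 0.0901171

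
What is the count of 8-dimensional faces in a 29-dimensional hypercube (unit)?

An n-cube has C(n,k)·2^(n-k) k-faces. Here C(29,8)·2^21 = 4292145·2097152 = 9001280471040.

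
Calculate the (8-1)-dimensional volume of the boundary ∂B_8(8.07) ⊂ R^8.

S = n·V_n(r)/r = 8·V_8(8.07)/8.07 (volume-to-surface relation), giving 7.23757e+07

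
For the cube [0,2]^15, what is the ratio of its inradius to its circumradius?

r_in = 2/2 (half the side); r_out = 2√15/2 (half the diagonal). Ratio = 1/√15 ≈ 0.258199.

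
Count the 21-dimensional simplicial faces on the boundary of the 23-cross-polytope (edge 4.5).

f_21(23-orthoplex) = 2^22 · (23 choose 22) = 96468992.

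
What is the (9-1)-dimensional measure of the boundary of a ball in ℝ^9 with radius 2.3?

S = n·V_n(r)/r = 9·V_9(2.3)/2.3 (volume-to-surface relation), giving 23247.9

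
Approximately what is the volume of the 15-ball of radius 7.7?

The n-ball volume is π^(n/2)·r^n/Γ(n/2+1). With n=15, r=7.7: V ≈ 7.56468e+12.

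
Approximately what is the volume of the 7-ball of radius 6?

V = 1492992·π^3/35 ≈ 1.32263e+06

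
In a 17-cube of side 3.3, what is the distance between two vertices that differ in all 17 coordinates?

d = √(3.3² + 3.3² + ... + 3.3²) [17 terms] = √(17·3.3²) = 3.3√17 ≈ 13.6062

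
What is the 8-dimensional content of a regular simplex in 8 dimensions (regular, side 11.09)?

For a regular n-simplex with edge a, V = (a^n / n!)·√((n+1)/2^n). With a=11.09, n=8: V ≈ 1063.98.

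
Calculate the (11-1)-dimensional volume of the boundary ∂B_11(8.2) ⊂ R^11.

S = n·V_n(r)/r = 11·V_11(8.2)/8.2 (volume-to-surface relation), giving 2.84863e+10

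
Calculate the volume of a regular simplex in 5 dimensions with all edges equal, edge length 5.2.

V_5 = √(6) · 5.2^5 / (5! · 2^(5/2)) ≈ 13.7194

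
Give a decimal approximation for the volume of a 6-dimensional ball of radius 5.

V = 15625·π^3/6 ≈ 80745.5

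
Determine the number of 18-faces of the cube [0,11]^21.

Choose 18 of 21 axes to span the face (C(21,18) = 1330 ways), then fix each of the remaining 3 coordinates at one of its two extreme values (2^3 = 8 ways): 1330·8 = 10640.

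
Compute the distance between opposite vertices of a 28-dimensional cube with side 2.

||(2,2,...,2)|| = √(28)·2 ≈ 10.583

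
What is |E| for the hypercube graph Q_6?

The 6-cube has n·2^(n-1) = 6·2^5 = 6·32 = 192 edges.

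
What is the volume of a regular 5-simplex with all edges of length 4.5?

For a regular n-simplex with edge a, V = (a^n / n!)·√((n+1)/2^n). With a=4.5, n=5: V ≈ 6.65859.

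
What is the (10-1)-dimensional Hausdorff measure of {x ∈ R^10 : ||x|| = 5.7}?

|∂B_10(5.7)| ≈ 1.61973e+08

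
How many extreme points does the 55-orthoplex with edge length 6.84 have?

The 55-dimensional cross-polytope has 2n = 2·55 = 110 vertices.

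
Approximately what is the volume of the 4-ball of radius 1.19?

Volume = π^{4/2}·(1.19)^4/Γ(3) ≈ 9.89595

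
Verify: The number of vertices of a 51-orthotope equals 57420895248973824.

False. The 51-cube has 2^51 = 2251799813685248 vertices.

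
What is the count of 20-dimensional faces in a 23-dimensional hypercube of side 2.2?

f_20(23-cube) = (23 choose 20) · 2^3 = 14168.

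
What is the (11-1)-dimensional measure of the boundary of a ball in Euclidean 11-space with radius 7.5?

The surface area of an n-ball is 2π^(n/2) r^(n-1) / Γ(n/2). For n=11, r=7.5: 4271484375·π^5/112 ≈ 1.16711e+10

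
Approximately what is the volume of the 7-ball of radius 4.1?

The n-ball volume is π^(n/2)·r^n/Γ(n/2+1). With n=7, r=4.1: V ≈ 92016.8.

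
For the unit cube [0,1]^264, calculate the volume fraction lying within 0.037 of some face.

The inner cube has side 1-2·0.037 = 0.926 and volume (0.926)^264 ≈ 1.532e-09, so the shell holds 0.9999999985 of the volume.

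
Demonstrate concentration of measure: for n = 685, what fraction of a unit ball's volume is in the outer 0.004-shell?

1 - (1-0.004)^685 ≈ 0.935783 ≈ 93.58%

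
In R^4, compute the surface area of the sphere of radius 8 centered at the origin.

S = n·V_n(r)/r = 4·V_4(8)/8 (volume-to-surface relation), giving 1024·π^2 ≈ 10106.5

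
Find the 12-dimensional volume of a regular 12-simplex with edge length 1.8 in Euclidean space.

V = (1.8^12 / 12!) · √((12+1) / 2^12) ≈ 1.36058e-07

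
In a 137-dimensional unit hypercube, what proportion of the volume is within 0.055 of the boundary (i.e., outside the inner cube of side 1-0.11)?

The inner cube has side 1-2·0.055 = 0.89 and volume (0.89)^137 ≈ 1.165e-07, so the shell holds 0.9999998835 of the volume.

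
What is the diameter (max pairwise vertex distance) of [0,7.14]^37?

Diagonal = √37 · 7.14 ≈ 43.4309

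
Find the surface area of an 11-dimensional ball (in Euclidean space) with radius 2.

|∂B_11(2)| = 65536·π^5/945 ≈ 21222.5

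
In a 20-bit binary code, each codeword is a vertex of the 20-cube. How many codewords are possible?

Each vertex is a binary string of length 20, so there are 2^20 = 1048576.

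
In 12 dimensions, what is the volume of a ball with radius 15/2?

The n-ball volume is π^(n/2)·r^n/Γ(n/2+1). With n=12, r=15/2: V = 2883251953125·π^6/65536 ≈ 4.22963e+10.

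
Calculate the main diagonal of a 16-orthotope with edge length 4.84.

Diagonal = √16 · 4.84 = 19.36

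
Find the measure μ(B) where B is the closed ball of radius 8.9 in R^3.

The n-ball volume is π^(n/2)·r^n/Γ(n/2+1). With n=3, r=8.9: V ≈ 2952.97.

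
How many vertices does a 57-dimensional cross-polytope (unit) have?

Number of vertices = 2n = 114.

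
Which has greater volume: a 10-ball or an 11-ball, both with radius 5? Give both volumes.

V_10(5) ≈ 2.49039e+07. V_11(5) ≈ 9.19973e+07. The 11-ball is larger.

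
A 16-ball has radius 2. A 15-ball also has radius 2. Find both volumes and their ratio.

V_16(2) ≈ 15422.6. V_15(2) ≈ 12499.1. Ratio V_16/V_15 ≈ 1.234.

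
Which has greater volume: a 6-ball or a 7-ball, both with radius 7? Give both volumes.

V_6(7) ≈ 607976. V_7(7) ≈ 3.89105e+06. The 7-ball is larger.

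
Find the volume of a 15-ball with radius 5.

Volume = π^{15/2}·(5)^15/Γ(17/2) = 312500000000·π^7/81081 ≈ 1.16407e+10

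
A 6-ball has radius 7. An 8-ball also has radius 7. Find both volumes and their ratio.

V_6(7) ≈ 607976. V_8(7) ≈ 2.33977e+07. Ratio V_6/V_8 ≈ 0.02598.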